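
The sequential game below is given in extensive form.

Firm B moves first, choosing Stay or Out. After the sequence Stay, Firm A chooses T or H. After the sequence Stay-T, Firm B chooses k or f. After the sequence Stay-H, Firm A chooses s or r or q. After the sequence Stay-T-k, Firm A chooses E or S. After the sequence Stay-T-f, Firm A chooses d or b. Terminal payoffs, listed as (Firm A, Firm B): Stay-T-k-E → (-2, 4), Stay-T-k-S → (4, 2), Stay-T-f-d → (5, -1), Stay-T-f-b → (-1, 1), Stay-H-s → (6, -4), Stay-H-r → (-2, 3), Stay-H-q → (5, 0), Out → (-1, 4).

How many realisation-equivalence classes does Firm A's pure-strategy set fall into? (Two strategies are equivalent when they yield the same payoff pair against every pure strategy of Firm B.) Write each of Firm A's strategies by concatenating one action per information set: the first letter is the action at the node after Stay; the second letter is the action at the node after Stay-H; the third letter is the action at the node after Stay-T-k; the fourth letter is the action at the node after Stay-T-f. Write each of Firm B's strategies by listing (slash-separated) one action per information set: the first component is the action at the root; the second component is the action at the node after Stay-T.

7

Firm A has 24 pure strategies: TsEd, TsEb, TsSd, TsSb, TrEd, TrEb, TrSd, TrSb, TqEd, TqEb, TqSd, TqSb, HsEd, HsEb, HsSd, HsSb, HrEd, HrEb, HrSd, HrSb, HqEd, HqEb, HqSd, HqSb. Columns: Stay/k, Stay/f, Out/k, Out/f.
{TsEd, TrEd, TqEd} → row (-2,4) (5,-1) (-1,4) (-1,4)
{TsEb, TrEb, TqEb} → row (-2,4) (-1,1) (-1,4) (-1,4)
{TsSd, TrSd, TqSd} → row (4,2) (5,-1) (-1,4) (-1,4)
{TsSb, TrSb, TqSb} → row (4,2) (-1,1) (-1,4) (-1,4)
{HsEd, HsEb, HsSd, HsSb} → row (6,-4) (6,-4) (-1,4) (-1,4)
{HrEd, HrEb, HrSd, HrSb} → row (-2,3) (-2,3) (-1,4) (-1,4)
{HqEd, HqEb, HqSd, HqSb} → row (5,0) (5,0) (-1,4) (-1,4)
That's 7 distinct rows out of 24 strategies.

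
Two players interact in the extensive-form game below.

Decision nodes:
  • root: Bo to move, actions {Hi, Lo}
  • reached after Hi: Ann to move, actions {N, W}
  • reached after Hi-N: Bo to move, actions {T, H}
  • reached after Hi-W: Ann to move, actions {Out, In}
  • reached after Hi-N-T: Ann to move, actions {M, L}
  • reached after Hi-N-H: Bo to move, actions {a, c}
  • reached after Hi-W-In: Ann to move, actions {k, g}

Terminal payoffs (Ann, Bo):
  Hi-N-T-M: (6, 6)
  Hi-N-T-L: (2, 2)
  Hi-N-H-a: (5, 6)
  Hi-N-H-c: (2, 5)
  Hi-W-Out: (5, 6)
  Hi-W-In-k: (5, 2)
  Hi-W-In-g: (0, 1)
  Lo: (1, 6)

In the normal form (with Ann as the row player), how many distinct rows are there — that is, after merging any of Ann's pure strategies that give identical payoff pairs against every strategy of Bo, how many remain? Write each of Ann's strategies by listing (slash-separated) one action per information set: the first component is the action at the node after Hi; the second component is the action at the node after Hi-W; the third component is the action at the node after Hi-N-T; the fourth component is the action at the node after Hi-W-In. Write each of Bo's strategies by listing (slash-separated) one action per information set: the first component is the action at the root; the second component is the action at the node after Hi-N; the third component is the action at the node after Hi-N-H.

5

Ann has 16 pure strategies: N/Out/M/k, N/Out/M/g, N/Out/L/k, N/Out/L/g, N/In/M/k, N/In/M/g, N/In/L/k, N/In/L/g, W/Out/M/k, W/Out/M/g, W/Out/L/k, W/Out/L/g, W/In/M/k, W/In/M/g, W/In/L/k, W/In/L/g. Columns: Hi/T/a, Hi/T/c, Hi/H/a, Hi/H/c, Lo/T/a, Lo/T/c, Lo/H/a, Lo/H/c.
{N/Out/M/k, N/Out/M/g, N/In/M/k, N/In/M/g} → row (6,6) (6,6) (5,6) (2,5) (1,6) (1,6) (1,6) (1,6)
{N/Out/L/k, N/Out/L/g, N/In/L/k, N/In/L/g} → row (2,2) (2,2) (5,6) (2,5) (1,6) (1,6) (1,6) (1,6)
{W/Out/M/k, W/Out/M/g, W/Out/L/k, W/Out/L/g} → row (5,6) (5,6) (5,6) (5,6) (1,6) (1,6) (1,6) (1,6)
{W/In/M/k, W/In/L/k} → row (5,2) (5,2) (5,2) (5,2) (1,6) (1,6) (1,6) (1,6)
{W/In/M/g, W/In/L/g} → row (0,1) (0,1) (0,1) (0,1) (1,6) (1,6) (1,6) (1,6)
That's 5 distinct rows out of 16 strategies.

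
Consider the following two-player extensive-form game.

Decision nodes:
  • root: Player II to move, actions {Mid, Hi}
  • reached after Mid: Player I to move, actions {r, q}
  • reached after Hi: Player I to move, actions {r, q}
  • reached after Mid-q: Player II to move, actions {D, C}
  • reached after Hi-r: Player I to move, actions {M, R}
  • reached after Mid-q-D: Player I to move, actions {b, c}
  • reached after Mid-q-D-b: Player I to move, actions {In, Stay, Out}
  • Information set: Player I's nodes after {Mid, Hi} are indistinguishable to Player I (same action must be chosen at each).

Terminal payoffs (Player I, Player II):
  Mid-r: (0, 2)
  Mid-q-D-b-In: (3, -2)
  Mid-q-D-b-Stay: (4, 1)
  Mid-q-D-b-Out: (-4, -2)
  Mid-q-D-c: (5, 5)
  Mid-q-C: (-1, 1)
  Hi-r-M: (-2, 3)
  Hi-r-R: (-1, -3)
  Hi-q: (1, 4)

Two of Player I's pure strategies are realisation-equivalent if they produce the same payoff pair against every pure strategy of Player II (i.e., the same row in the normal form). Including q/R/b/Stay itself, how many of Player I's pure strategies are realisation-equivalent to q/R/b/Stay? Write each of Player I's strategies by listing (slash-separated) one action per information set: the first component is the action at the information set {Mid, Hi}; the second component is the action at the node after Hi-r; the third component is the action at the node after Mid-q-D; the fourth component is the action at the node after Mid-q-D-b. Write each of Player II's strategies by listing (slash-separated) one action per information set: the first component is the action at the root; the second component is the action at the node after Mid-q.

2

Row for q/R/b/Stay (columns Mid/D, Mid/C, Hi/D, Hi/C): (4,1) (-1,1) (1,4) (1,4).
Under q/R/b/Stay, Player I's choice at the node after Hi-r can never be reached regardless of what Player II does, so varying those choices leaves every outcome unchanged.
Holding the reachable choices fixed and varying the unreachable one freely already gives 2 equivalent strategies.
No other strategy reproduces this row, so those 2 are the full class: q/M/b/Stay, q/R/b/Stay.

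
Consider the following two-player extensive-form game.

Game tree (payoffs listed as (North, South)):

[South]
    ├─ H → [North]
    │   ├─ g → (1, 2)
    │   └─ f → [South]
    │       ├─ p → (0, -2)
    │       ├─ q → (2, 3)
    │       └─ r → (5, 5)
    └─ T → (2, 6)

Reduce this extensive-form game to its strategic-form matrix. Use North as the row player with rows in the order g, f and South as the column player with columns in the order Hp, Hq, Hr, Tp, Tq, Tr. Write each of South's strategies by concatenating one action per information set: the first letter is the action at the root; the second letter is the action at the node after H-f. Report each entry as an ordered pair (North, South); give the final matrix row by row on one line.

g: (1,2) (1,2) (1,2) (2,6) (2,6) (2,6) | f: (0,-2) (2,3) (5,5) (2,6) (2,6) (2,6)

Row g: Hp→(1,2), Hq→(1,2), Hr→(1,2), Tp→(2,6), Tq→(2,6), Tr→(2,6)
Row f: Hp→(0,-2), Hq→(2,3), Hr→(5,5), Tp→(2,6), Tq→(2,6), Tr→(2,6)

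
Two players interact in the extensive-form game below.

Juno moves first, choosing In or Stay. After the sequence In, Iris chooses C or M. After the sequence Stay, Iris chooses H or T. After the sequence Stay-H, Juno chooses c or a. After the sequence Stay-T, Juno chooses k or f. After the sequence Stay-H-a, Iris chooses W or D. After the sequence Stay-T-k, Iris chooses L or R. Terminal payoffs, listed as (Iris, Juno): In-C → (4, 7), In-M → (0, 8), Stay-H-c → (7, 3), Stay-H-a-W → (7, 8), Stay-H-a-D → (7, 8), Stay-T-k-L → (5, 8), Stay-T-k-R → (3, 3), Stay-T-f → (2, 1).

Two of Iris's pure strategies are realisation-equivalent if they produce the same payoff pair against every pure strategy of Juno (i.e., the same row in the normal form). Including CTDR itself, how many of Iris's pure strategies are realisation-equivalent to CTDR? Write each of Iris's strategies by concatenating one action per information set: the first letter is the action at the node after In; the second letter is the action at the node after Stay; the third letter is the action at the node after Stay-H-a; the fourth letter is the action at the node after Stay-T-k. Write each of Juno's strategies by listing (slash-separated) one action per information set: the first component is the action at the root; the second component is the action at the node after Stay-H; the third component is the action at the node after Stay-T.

2

Row for CTDR (columns In/c/k, In/c/f, In/a/k, In/a/f, Stay/c/k, Stay/c/f, Stay/a/k, Stay/a/f): (4,7) (4,7) (4,7) (4,7) (3,3) (2,1) (3,3) (2,1).
Under CTDR, Iris's choice at the node after Stay-H-a can never be reached regardless of what Juno does, so varying those choices leaves every outcome unchanged.
Holding the reachable choices fixed and varying the unreachable one freely already gives 2 equivalent strategies.
No other strategy reproduces this row, so those 2 are the full class: CTWR, CTDR.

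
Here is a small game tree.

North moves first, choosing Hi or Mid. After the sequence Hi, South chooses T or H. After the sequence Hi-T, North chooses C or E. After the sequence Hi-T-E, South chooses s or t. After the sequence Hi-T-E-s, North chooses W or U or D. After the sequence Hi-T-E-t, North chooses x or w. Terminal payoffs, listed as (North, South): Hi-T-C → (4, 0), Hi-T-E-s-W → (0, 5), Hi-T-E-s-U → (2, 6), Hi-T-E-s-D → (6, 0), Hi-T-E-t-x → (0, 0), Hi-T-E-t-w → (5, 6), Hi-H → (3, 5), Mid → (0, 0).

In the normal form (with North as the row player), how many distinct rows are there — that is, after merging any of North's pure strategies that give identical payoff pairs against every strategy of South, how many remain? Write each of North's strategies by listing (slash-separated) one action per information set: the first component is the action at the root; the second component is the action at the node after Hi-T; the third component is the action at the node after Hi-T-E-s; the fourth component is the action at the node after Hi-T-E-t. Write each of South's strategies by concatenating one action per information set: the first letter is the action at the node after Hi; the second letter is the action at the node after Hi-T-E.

North has 24 pure strategies: Hi/C/W/x, Hi/C/W/w, Hi/C/U/x, Hi/C/U/w, Hi/C/D/x, Hi/C/D/w, Hi/E/W/x, Hi/E/W/w, Hi/E/U/x, Hi/E/U/w, Hi/E/D/x, Hi/E/D/w, Mid/C/W/x, Mid/C/W/w, Mid/C/U/x, Mid/C/U/w, Mid/C/D/x, Mid/C/D/w, Mid/E/W/x, Mid/E/W/w, Mid/E/U/x, Mid/E/U/w, Mid/E/D/x, Mid/E/D/w. Columns: Ts, Tt, Hs, Ht.
{Hi/C/W/x, Hi/C/W/w, Hi/C/U/x, Hi/C/U/w, Hi/C/D/x, Hi/C/D/w} → row (4,0) (4,0) (3,5) (3,5)
{Hi/E/W/x} → row (0,5) (0,0) (3,5) (3,5)
{Hi/E/W/w} → row (0,5) (5,6) (3,5) (3,5)
{Hi/E/U/x} → row (2,6) (0,0) (3,5) (3,5)
{Hi/E/U/w} → row (2,6) (5,6) (3,5) (3,5)
{Hi/E/D/x} → row (6,0) (0,0) (3,5) (3,5)
{Hi/E/D/w} → row (6,0) (5,6) (3,5) (3,5)
{Mid/C/W/x, Mid/C/W/w, Mid/C/U/x, Mid/C/U/w, Mid/C/D/x, Mid/C/D/w, Mid/E/W/x, Mid/E/W/w, Mid/E/U/x, Mid/E/U/w, Mid/E/D/x, Mid/E/D/w} → row (0,0) (0,0) (0,0) (0,0)
That's 8 distinct rows out of 24 strategies.

8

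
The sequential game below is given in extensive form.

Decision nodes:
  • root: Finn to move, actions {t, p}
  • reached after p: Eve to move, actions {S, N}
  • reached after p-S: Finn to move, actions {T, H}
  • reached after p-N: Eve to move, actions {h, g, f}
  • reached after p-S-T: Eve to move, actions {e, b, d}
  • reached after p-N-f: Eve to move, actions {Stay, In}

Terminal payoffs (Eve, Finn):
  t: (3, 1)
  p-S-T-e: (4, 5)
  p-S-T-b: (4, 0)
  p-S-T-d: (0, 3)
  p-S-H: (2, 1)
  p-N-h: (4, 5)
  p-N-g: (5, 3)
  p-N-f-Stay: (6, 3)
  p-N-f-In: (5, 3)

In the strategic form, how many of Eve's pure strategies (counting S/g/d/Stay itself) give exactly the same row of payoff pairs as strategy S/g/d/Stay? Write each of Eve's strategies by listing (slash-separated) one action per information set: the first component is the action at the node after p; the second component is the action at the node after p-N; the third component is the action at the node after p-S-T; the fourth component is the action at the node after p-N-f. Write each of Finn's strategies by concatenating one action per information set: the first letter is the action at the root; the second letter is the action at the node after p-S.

Row for S/g/d/Stay (columns tT, tH, pT, pH): (3,1) (3,1) (0,3) (2,1).
Under S/g/d/Stay, Eve's choice at the node after p-N and at the node after p-N-f can never be reached regardless of what Finn does, so varying those choices leaves every outcome unchanged.
Holding the reachable choices fixed and varying the unreachable ones freely already gives 3 × 2 = 6 equivalent strategies.
No other strategy reproduces this row, so those 6 are the full class: S/h/d/Stay, S/h/d/In, S/g/d/Stay, S/g/d/In, S/f/d/Stay, S/f/d/In.

6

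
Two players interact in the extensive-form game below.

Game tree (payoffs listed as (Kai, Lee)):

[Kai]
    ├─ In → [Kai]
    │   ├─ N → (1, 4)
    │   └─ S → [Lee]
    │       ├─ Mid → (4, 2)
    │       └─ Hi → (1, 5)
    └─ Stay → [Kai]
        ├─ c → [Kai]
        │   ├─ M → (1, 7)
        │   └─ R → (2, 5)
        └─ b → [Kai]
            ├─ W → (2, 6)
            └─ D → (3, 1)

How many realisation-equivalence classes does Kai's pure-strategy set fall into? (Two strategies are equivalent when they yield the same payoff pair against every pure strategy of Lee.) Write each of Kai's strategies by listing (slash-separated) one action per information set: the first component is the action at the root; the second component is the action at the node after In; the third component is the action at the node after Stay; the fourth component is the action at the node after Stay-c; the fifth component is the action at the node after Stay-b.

Kai has 32 pure strategies: In/N/c/M/W, In/N/c/M/D, In/N/c/R/W, In/N/c/R/D, In/N/b/M/W, In/N/b/M/D, In/N/b/R/W, In/N/b/R/D, In/S/c/M/W, In/S/c/M/D, In/S/c/R/W, In/S/c/R/D, In/S/b/M/W, In/S/b/M/D, In/S/b/R/W, In/S/b/R/D, Stay/N/c/M/W, Stay/N/c/M/D, Stay/N/c/R/W, Stay/N/c/R/D, Stay/N/b/M/W, Stay/N/b/M/D, Stay/N/b/R/W, Stay/N/b/R/D, Stay/S/c/M/W, Stay/S/c/M/D, Stay/S/c/R/W, Stay/S/c/R/D, Stay/S/b/M/W, Stay/S/b/M/D, Stay/S/b/R/W, Stay/S/b/R/D. Columns: Mid, Hi.
{In/N/c/M/W, In/N/c/M/D, In/N/c/R/W, In/N/c/R/D, In/N/b/M/W, In/N/b/M/D, In/N/b/R/W, In/N/b/R/D} → row (1,4) (1,4)
{In/S/c/M/W, In/S/c/M/D, In/S/c/R/W, In/S/c/R/D, In/S/b/M/W, In/S/b/M/D, In/S/b/R/W, In/S/b/R/D} → row (4,2) (1,5)
{Stay/N/c/M/W, Stay/N/c/M/D, Stay/S/c/M/W, Stay/S/c/M/D} → row (1,7) (1,7)
{Stay/N/c/R/W, Stay/N/c/R/D, Stay/S/c/R/W, Stay/S/c/R/D} → row (2,5) (2,5)
{Stay/N/b/M/W, Stay/N/b/R/W, Stay/S/b/M/W, Stay/S/b/R/W} → row (2,6) (2,6)
{Stay/N/b/M/D, Stay/N/b/R/D, Stay/S/b/M/D, Stay/S/b/R/D} → row (3,1) (3,1)
That's 6 distinct rows out of 32 strategies.

6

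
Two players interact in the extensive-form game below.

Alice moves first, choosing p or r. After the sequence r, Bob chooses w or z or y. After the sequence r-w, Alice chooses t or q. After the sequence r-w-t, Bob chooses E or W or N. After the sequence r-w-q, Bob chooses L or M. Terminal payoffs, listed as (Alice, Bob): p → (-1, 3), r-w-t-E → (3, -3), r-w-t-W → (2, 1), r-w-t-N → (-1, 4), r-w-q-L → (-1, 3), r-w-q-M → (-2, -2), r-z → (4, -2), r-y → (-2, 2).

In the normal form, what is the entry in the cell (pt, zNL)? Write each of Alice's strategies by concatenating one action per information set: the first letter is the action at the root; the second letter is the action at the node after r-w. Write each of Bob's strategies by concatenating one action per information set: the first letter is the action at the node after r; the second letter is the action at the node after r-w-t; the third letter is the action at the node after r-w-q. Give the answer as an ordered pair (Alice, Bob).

(-1, 3)

Trace the play path from the root:
  Alice plays p
→ terminal payoff (-1, 3).
(Alice's choice at the node after r-w is never reached on this path, so it doesn't affect the outcome.)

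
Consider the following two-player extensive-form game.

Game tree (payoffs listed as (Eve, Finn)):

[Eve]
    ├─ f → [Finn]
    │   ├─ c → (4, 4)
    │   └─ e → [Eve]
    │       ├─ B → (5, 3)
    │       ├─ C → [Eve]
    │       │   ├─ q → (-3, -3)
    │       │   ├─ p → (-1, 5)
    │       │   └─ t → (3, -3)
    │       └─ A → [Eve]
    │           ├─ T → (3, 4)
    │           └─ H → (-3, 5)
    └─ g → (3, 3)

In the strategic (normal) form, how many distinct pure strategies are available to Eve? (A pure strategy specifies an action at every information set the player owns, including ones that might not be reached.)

36

Eve owns the root with actions {f, g} — two choices.
Eve owns the node after f-e with actions {B, C, A} — three choices.
Eve owns the node after f-e-C with actions {q, p, t} — three choices.
Eve owns the node after f-e-A with actions {T, H} — two choices.
A pure strategy fixes one action at each information set independently, so the count is the product 2 × 3 × 3 × 2 = 36.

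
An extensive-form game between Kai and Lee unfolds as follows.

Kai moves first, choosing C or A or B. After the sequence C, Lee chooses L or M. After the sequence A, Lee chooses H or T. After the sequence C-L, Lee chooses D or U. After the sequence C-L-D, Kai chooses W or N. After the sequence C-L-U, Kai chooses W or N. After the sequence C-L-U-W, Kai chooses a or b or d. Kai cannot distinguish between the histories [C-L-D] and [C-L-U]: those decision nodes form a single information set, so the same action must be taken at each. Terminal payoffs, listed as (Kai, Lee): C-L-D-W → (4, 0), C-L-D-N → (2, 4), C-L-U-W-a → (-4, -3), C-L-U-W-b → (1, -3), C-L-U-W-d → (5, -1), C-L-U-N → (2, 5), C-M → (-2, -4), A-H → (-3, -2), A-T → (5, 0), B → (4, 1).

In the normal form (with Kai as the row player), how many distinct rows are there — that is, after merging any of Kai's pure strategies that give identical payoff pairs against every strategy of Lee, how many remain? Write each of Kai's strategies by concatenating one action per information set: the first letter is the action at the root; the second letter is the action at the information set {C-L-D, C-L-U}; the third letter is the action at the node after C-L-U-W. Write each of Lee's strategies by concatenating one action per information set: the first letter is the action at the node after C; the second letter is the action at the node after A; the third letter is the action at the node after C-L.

Kai has 18 pure strategies: CWa, CWb, CWd, CNa, CNb, CNd, AWa, AWb, AWd, ANa, ANb, ANd, BWa, BWb, BWd, BNa, BNb, BNd. Columns: LHD, LHU, LTD, LTU, MHD, MHU, MTD, MTU.
{CWa} → row (4,0) (-4,-3) (4,0) (-4,-3) (-2,-4) (-2,-4) (-2,-4) (-2,-4)
{CWb} → row (4,0) (1,-3) (4,0) (1,-3) (-2,-4) (-2,-4) (-2,-4) (-2,-4)
{CWd} → row (4,0) (5,-1) (4,0) (5,-1) (-2,-4) (-2,-4) (-2,-4) (-2,-4)
{CNa, CNb, CNd} → row (2,4) (2,5) (2,4) (2,5) (-2,-4) (-2,-4) (-2,-4) (-2,-4)
{AWa, AWb, AWd, ANa, ANb, ANd} → row (-3,-2) (-3,-2) (5,0) (5,0) (-3,-2) (-3,-2) (5,0) (5,0)
{BWa, BWb, BWd, BNa, BNb, BNd} → row (4,1) (4,1) (4,1) (4,1) (4,1) (4,1) (4,1) (4,1)
That's 6 distinct rows out of 18 strategies.

6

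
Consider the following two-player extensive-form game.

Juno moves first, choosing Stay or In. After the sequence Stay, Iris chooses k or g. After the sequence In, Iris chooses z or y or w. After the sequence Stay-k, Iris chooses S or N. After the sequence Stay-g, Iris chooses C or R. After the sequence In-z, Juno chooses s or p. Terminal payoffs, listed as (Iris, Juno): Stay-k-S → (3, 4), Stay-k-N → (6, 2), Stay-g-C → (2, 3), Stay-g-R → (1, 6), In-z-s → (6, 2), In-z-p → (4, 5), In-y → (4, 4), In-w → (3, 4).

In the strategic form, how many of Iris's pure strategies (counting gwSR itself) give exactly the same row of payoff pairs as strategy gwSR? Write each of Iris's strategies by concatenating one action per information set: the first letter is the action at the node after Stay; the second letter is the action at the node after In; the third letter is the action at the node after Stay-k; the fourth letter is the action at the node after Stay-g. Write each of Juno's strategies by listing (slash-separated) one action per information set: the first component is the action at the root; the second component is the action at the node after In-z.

2

Row for gwSR (columns Stay/s, Stay/p, In/s, In/p): (1,6) (1,6) (3,4) (3,4).
Under gwSR, Iris's choice at the node after Stay-k can never be reached regardless of what Juno does, so varying those choices leaves every outcome unchanged.
Holding the reachable choices fixed and varying the unreachable one freely already gives 2 equivalent strategies.
No other strategy reproduces this row, so those 2 are the full class: gwSR, gwNR.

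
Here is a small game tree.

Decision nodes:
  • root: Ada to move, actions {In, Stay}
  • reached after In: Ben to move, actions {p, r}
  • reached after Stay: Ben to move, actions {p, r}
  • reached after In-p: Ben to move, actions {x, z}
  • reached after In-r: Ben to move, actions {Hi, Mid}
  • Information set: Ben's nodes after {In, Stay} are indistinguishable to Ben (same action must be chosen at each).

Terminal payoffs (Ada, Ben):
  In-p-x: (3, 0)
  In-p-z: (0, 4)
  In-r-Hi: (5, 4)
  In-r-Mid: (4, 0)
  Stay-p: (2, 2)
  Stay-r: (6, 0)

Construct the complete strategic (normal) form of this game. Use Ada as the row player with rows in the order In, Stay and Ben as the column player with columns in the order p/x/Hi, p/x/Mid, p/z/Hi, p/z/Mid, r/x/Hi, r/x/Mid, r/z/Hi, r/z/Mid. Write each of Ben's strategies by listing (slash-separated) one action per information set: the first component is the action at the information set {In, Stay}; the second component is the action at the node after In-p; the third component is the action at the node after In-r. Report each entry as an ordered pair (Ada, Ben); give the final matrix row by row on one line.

       p/x/Hi  p/x/Mid   p/z/Hi  p/z/Mid   r/x/Hi  r/x/Mid   r/z/Hi  r/z/Mid
  In    (3,0)    (3,0)    (0,4)    (0,4)    (5,4)    (4,0)    (5,4)    (4,0)
Stay    (2,2)    (2,2)    (2,2)    (2,2)    (6,0)    (6,0)    (6,0)    (6,0)

In: (3,0) (3,0) (0,4) (0,4) (5,4) (4,0) (5,4) (4,0) | Stay: (2,2) (2,2) (2,2) (2,2) (6,0) (6,0) (6,0) (6,0)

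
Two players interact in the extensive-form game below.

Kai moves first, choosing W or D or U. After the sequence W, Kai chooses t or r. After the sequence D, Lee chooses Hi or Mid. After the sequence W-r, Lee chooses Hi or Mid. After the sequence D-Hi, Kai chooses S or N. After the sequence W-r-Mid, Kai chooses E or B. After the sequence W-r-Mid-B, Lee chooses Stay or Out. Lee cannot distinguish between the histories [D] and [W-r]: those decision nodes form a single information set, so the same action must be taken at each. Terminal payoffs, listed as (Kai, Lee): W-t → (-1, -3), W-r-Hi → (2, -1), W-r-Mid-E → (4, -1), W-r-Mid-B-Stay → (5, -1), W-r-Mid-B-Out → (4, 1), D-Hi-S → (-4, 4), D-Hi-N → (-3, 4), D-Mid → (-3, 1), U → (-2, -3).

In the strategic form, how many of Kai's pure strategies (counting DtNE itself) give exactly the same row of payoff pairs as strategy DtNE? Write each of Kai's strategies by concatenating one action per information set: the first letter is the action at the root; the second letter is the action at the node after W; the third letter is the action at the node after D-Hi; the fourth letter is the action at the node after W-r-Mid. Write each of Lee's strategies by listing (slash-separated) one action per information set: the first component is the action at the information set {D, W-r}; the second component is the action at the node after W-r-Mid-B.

Row for DtNE (columns Hi/Stay, Hi/Out, Mid/Stay, Mid/Out): (-3,4) (-3,4) (-3,1) (-3,1).
Under DtNE, Kai's choice at the node after W and at the node after W-r-Mid can never be reached regardless of what Lee does, so varying those choices leaves every outcome unchanged.
Holding the reachable choices fixed and varying the unreachable ones freely already gives 2 × 2 = 4 equivalent strategies.
No other strategy reproduces this row, so those 4 are the full class: DtNE, DtNB, DrNE, DrNB.

4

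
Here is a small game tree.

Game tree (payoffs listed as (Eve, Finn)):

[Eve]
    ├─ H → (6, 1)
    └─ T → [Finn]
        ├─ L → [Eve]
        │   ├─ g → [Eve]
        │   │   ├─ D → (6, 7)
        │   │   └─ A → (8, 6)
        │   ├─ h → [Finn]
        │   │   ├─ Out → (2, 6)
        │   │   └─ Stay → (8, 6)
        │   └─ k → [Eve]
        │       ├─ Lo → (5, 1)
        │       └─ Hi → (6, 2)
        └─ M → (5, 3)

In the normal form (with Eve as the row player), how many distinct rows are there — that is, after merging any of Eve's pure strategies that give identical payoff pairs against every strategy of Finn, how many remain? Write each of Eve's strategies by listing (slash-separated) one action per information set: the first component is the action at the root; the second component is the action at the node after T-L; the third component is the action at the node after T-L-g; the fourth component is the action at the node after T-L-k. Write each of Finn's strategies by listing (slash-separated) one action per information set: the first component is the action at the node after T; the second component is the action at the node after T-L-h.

6

Eve has 24 pure strategies: H/g/D/Lo, H/g/D/Hi, H/g/A/Lo, H/g/A/Hi, H/h/D/Lo, H/h/D/Hi, H/h/A/Lo, H/h/A/Hi, H/k/D/Lo, H/k/D/Hi, H/k/A/Lo, H/k/A/Hi, T/g/D/Lo, T/g/D/Hi, T/g/A/Lo, T/g/A/Hi, T/h/D/Lo, T/h/D/Hi, T/h/A/Lo, T/h/A/Hi, T/k/D/Lo, T/k/D/Hi, T/k/A/Lo, T/k/A/Hi. Columns: L/Out, L/Stay, M/Out, M/Stay.
{H/g/D/Lo, H/g/D/Hi, H/g/A/Lo, H/g/A/Hi, H/h/D/Lo, H/h/D/Hi, H/h/A/Lo, H/h/A/Hi, H/k/D/Lo, H/k/D/Hi, H/k/A/Lo, H/k/A/Hi} → row (6,1) (6,1) (6,1) (6,1)
{T/g/D/Lo, T/g/D/Hi} → row (6,7) (6,7) (5,3) (5,3)
{T/g/A/Lo, T/g/A/Hi} → row (8,6) (8,6) (5,3) (5,3)
{T/h/D/Lo, T/h/D/Hi, T/h/A/Lo, T/h/A/Hi} → row (2,6) (8,6) (5,3) (5,3)
{T/k/D/Lo, T/k/A/Lo} → row (5,1) (5,1) (5,3) (5,3)
{T/k/D/Hi, T/k/A/Hi} → row (6,2) (6,2) (5,3) (5,3)
That's 6 distinct rows out of 24 strategies.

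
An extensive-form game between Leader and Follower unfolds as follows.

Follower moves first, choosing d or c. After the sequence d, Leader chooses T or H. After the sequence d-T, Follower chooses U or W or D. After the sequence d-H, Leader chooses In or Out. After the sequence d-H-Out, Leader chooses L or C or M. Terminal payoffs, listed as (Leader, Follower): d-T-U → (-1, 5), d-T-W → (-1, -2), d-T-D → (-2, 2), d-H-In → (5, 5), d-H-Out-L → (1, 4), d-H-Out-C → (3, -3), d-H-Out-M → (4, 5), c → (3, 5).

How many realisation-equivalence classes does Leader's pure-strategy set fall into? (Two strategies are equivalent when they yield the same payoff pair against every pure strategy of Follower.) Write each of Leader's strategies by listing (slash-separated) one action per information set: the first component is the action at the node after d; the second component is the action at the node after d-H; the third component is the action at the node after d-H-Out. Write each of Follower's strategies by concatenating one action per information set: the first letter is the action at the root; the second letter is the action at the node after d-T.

5

Leader has 12 pure strategies: T/In/L, T/In/C, T/In/M, T/Out/L, T/Out/C, T/Out/M, H/In/L, H/In/C, H/In/M, H/Out/L, H/Out/C, H/Out/M. Columns: dU, dW, dD, cU, cW, cD.
{T/In/L, T/In/C, T/In/M, T/Out/L, T/Out/C, T/Out/M} → row (-1,5) (-1,-2) (-2,2) (3,5) (3,5) (3,5)
{H/In/L, H/In/C, H/In/M} → row (5,5) (5,5) (5,5) (3,5) (3,5) (3,5)
{H/Out/L} → row (1,4) (1,4) (1,4) (3,5) (3,5) (3,5)
{H/Out/C} → row (3,-3) (3,-3) (3,-3) (3,5) (3,5) (3,5)
{H/Out/M} → row (4,5) (4,5) (4,5) (3,5) (3,5) (3,5)
That's 5 distinct rows out of 12 strategies.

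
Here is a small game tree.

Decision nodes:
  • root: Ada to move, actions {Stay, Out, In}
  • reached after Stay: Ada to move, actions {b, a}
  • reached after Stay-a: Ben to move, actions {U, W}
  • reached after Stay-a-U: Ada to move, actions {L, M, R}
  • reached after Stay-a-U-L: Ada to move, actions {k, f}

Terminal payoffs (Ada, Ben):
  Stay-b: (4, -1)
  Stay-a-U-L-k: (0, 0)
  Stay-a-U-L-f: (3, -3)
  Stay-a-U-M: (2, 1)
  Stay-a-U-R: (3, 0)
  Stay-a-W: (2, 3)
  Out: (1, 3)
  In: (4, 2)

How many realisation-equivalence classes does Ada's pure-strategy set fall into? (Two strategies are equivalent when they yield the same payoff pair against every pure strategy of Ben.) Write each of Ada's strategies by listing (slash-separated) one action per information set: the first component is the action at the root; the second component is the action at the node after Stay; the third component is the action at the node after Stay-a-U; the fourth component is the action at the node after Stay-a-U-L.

7

Ada has 36 pure strategies: Stay/b/L/k, Stay/b/L/f, Stay/b/M/k, Stay/b/M/f, Stay/b/R/k, Stay/b/R/f, Stay/a/L/k, Stay/a/L/f, Stay/a/M/k, Stay/a/M/f, Stay/a/R/k, Stay/a/R/f, Out/b/L/k, Out/b/L/f, Out/b/M/k, Out/b/M/f, Out/b/R/k, Out/b/R/f, Out/a/L/k, Out/a/L/f, Out/a/M/k, Out/a/M/f, Out/a/R/k, Out/a/R/f, In/b/L/k, In/b/L/f, In/b/M/k, In/b/M/f, In/b/R/k, In/b/R/f, In/a/L/k, In/a/L/f, In/a/M/k, In/a/M/f, In/a/R/k, In/a/R/f. Columns: U, W.
{Stay/b/L/k, Stay/b/L/f, Stay/b/M/k, Stay/b/M/f, Stay/b/R/k, Stay/b/R/f} → row (4,-1) (4,-1)
{Stay/a/L/k} → row (0,0) (2,3)
{Stay/a/L/f} → row (3,-3) (2,3)
{Stay/a/M/k, Stay/a/M/f} → row (2,1) (2,3)
{Stay/a/R/k, Stay/a/R/f} → row (3,0) (2,3)
{Out/b/L/k, Out/b/L/f, Out/b/M/k, Out/b/M/f, Out/b/R/k, Out/b/R/f, Out/a/L/k, Out/a/L/f, Out/a/M/k, Out/a/M/f, Out/a/R/k, Out/a/R/f} → row (1,3) (1,3)
{In/b/L/k, In/b/L/f, In/b/M/k, In/b/M/f, In/b/R/k, In/b/R/f, In/a/L/k, In/a/L/f, In/a/M/k, In/a/M/f, In/a/R/k, In/a/R/f} → row (4,2) (4,2)
That's 7 distinct rows out of 36 strategies.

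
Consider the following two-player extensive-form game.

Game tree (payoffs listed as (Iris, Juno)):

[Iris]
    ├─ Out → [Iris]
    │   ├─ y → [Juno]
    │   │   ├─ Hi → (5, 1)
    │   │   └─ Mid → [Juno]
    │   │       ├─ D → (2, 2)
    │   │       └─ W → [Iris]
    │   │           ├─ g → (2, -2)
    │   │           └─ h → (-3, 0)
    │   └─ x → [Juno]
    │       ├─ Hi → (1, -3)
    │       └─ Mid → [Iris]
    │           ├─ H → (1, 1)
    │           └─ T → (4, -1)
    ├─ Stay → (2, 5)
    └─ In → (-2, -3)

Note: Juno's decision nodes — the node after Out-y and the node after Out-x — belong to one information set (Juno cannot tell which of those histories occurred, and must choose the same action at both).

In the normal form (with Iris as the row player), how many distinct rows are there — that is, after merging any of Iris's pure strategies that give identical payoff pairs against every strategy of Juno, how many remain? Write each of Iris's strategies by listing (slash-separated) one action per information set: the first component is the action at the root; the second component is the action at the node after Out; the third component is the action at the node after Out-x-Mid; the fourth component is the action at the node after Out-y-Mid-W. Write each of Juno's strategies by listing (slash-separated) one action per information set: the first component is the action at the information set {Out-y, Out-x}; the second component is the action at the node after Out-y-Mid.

6

Iris has 24 pure strategies: Out/y/H/g, Out/y/H/h, Out/y/T/g, Out/y/T/h, Out/x/H/g, Out/x/H/h, Out/x/T/g, Out/x/T/h, Stay/y/H/g, Stay/y/H/h, Stay/y/T/g, Stay/y/T/h, Stay/x/H/g, Stay/x/H/h, Stay/x/T/g, Stay/x/T/h, In/y/H/g, In/y/H/h, In/y/T/g, In/y/T/h, In/x/H/g, In/x/H/h, In/x/T/g, In/x/T/h. Columns: Hi/D, Hi/W, Mid/D, Mid/W.
{Out/y/H/g, Out/y/T/g} → row (5,1) (5,1) (2,2) (2,-2)
{Out/y/H/h, Out/y/T/h} → row (5,1) (5,1) (2,2) (-3,0)
{Out/x/H/g, Out/x/H/h} → row (1,-3) (1,-3) (1,1) (1,1)
{Out/x/T/g, Out/x/T/h} → row (1,-3) (1,-3) (4,-1) (4,-1)
{Stay/y/H/g, Stay/y/H/h, Stay/y/T/g, Stay/y/T/h, Stay/x/H/g, Stay/x/H/h, Stay/x/T/g, Stay/x/T/h} → row (2,5) (2,5) (2,5) (2,5)
{In/y/H/g, In/y/H/h, In/y/T/g, In/y/T/h, In/x/H/g, In/x/H/h, In/x/T/g, In/x/T/h} → row (-2,-3) (-2,-3) (-2,-3) (-2,-3)
That's 6 distinct rows out of 24 strategies.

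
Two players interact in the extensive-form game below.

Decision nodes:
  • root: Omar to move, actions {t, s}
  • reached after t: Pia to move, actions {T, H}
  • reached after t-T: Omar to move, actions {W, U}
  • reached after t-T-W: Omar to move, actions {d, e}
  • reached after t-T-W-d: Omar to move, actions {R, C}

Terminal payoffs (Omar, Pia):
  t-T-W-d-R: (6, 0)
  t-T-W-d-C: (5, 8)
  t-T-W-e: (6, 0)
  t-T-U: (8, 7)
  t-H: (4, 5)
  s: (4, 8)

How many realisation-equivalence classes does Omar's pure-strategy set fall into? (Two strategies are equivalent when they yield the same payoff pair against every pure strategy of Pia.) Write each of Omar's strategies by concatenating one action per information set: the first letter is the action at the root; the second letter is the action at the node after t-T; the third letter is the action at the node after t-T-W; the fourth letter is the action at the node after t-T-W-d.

4

Omar has 16 pure strategies: tWdR, tWdC, tWeR, tWeC, tUdR, tUdC, tUeR, tUeC, sWdR, sWdC, sWeR, sWeC, sUdR, sUdC, sUeR, sUeC. Columns: T, H.
{tWdR, tWeR, tWeC} → row (6,0) (4,5)
{tWdC} → row (5,8) (4,5)
{tUdR, tUdC, tUeR, tUeC} → row (8,7) (4,5)
{sWdR, sWdC, sWeR, sWeC, sUdR, sUdC, sUeR, sUeC} → row (4,8) (4,8)
That's 4 distinct rows out of 16 strategies.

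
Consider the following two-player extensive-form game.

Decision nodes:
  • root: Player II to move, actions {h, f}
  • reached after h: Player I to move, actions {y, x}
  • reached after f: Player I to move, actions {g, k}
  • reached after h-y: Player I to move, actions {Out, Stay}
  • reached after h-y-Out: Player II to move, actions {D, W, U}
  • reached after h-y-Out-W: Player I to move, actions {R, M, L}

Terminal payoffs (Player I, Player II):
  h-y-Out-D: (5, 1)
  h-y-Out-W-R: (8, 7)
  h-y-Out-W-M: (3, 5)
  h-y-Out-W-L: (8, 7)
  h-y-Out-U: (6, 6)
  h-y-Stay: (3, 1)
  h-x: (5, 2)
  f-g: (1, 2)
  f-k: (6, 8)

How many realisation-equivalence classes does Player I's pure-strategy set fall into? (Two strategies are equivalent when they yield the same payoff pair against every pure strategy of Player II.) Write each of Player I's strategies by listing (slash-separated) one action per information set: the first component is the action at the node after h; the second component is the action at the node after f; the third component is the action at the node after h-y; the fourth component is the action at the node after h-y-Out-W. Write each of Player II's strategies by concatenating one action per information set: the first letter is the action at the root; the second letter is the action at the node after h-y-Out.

Player I has 24 pure strategies: y/g/Out/R, y/g/Out/M, y/g/Out/L, y/g/Stay/R, y/g/Stay/M, y/g/Stay/L, y/k/Out/R, y/k/Out/M, y/k/Out/L, y/k/Stay/R, y/k/Stay/M, y/k/Stay/L, x/g/Out/R, x/g/Out/M, x/g/Out/L, x/g/Stay/R, x/g/Stay/M, x/g/Stay/L, x/k/Out/R, x/k/Out/M, x/k/Out/L, x/k/Stay/R, x/k/Stay/M, x/k/Stay/L. Columns: hD, hW, hU, fD, fW, fU.
{y/g/Out/R, y/g/Out/L} → row (5,1) (8,7) (6,6) (1,2) (1,2) (1,2)
{y/g/Out/M} → row (5,1) (3,5) (6,6) (1,2) (1,2) (1,2)
{y/g/Stay/R, y/g/Stay/M, y/g/Stay/L} → row (3,1) (3,1) (3,1) (1,2) (1,2) (1,2)
{y/k/Out/R, y/k/Out/L} → row (5,1) (8,7) (6,6) (6,8) (6,8) (6,8)
{y/k/Out/M} → row (5,1) (3,5) (6,6) (6,8) (6,8) (6,8)
{y/k/Stay/R, y/k/Stay/M, y/k/Stay/L} → row (3,1) (3,1) (3,1) (6,8) (6,8) (6,8)
{x/g/Out/R, x/g/Out/M, x/g/Out/L, x/g/Stay/R, x/g/Stay/M, x/g/Stay/L} → row (5,2) (5,2) (5,2) (1,2) (1,2) (1,2)
{x/k/Out/R, x/k/Out/M, x/k/Out/L, x/k/Stay/R, x/k/Stay/M, x/k/Stay/L} → row (5,2) (5,2) (5,2) (6,8) (6,8) (6,8)
That's 8 distinct rows out of 24 strategies.

8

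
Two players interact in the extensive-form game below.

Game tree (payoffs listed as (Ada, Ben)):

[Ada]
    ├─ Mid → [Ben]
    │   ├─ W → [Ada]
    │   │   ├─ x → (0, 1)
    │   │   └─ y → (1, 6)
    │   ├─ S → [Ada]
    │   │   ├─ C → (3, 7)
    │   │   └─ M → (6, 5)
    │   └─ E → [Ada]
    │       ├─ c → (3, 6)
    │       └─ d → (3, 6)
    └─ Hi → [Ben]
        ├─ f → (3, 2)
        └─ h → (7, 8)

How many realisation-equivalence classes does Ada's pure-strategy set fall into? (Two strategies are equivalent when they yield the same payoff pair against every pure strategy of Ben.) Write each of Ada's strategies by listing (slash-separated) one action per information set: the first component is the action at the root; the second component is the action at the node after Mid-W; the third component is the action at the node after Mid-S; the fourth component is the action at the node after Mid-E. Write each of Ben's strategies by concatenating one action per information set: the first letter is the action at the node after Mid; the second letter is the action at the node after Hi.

Ada has 16 pure strategies: Mid/x/C/c, Mid/x/C/d, Mid/x/M/c, Mid/x/M/d, Mid/y/C/c, Mid/y/C/d, Mid/y/M/c, Mid/y/M/d, Hi/x/C/c, Hi/x/C/d, Hi/x/M/c, Hi/x/M/d, Hi/y/C/c, Hi/y/C/d, Hi/y/M/c, Hi/y/M/d. Columns: Wf, Wh, Sf, Sh, Ef, Eh.
{Mid/x/C/c, Mid/x/C/d} → row (0,1) (0,1) (3,7) (3,7) (3,6) (3,6)
{Mid/x/M/c, Mid/x/M/d} → row (0,1) (0,1) (6,5) (6,5) (3,6) (3,6)
{Mid/y/C/c, Mid/y/C/d} → row (1,6) (1,6) (3,7) (3,7) (3,6) (3,6)
{Mid/y/M/c, Mid/y/M/d} → row (1,6) (1,6) (6,5) (6,5) (3,6) (3,6)
{Hi/x/C/c, Hi/x/C/d, Hi/x/M/c, Hi/x/M/d, Hi/y/C/c, Hi/y/C/d, Hi/y/M/c, Hi/y/M/d} → row (3,2) (7,8) (3,2) (7,8) (3,2) (7,8)
That's 5 distinct rows out of 16 strategies.

5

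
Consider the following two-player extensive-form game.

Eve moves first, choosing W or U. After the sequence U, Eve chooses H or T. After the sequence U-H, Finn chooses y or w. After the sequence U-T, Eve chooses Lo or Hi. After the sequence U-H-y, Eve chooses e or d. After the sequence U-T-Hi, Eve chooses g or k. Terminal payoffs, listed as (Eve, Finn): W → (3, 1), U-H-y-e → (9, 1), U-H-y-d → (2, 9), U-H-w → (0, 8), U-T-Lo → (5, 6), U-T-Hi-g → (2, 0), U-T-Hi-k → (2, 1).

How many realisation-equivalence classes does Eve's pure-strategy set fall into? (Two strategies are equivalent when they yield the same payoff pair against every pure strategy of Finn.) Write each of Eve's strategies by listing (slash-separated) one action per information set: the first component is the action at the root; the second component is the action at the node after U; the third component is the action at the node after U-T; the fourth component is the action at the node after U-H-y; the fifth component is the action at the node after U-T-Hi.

6

Eve has 32 pure strategies: W/H/Lo/e/g, W/H/Lo/e/k, W/H/Lo/d/g, W/H/Lo/d/k, W/H/Hi/e/g, W/H/Hi/e/k, W/H/Hi/d/g, W/H/Hi/d/k, W/T/Lo/e/g, W/T/Lo/e/k, W/T/Lo/d/g, W/T/Lo/d/k, W/T/Hi/e/g, W/T/Hi/e/k, W/T/Hi/d/g, W/T/Hi/d/k, U/H/Lo/e/g, U/H/Lo/e/k, U/H/Lo/d/g, U/H/Lo/d/k, U/H/Hi/e/g, U/H/Hi/e/k, U/H/Hi/d/g, U/H/Hi/d/k, U/T/Lo/e/g, U/T/Lo/e/k, U/T/Lo/d/g, U/T/Lo/d/k, U/T/Hi/e/g, U/T/Hi/e/k, U/T/Hi/d/g, U/T/Hi/d/k. Columns: y, w.
{W/H/Lo/e/g, W/H/Lo/e/k, W/H/Lo/d/g, W/H/Lo/d/k, W/H/Hi/e/g, W/H/Hi/e/k, W/H/Hi/d/g, W/H/Hi/d/k, W/T/Lo/e/g, W/T/Lo/e/k, W/T/Lo/d/g, W/T/Lo/d/k, W/T/Hi/e/g, W/T/Hi/e/k, W/T/Hi/d/g, W/T/Hi/d/k} → row (3,1) (3,1)
{U/H/Lo/e/g, U/H/Lo/e/k, U/H/Hi/e/g, U/H/Hi/e/k} → row (9,1) (0,8)
{U/H/Lo/d/g, U/H/Lo/d/k, U/H/Hi/d/g, U/H/Hi/d/k} → row (2,9) (0,8)
{U/T/Lo/e/g, U/T/Lo/e/k, U/T/Lo/d/g, U/T/Lo/d/k} → row (5,6) (5,6)
{U/T/Hi/e/g, U/T/Hi/d/g} → row (2,0) (2,0)
{U/T/Hi/e/k, U/T/Hi/d/k} → row (2,1) (2,1)
That's 6 distinct rows out of 32 strategies.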